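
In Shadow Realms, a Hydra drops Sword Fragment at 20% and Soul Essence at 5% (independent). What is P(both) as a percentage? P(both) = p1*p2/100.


For independent events, P(both) = P(A) * P(B)
= 20% * 5%
= 100 / 100 %
= 1.0%

1.0%


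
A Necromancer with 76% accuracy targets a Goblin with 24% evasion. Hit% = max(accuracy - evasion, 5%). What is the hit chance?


accuracy - evasion = 76 - 24 = 52
Apply floor: max(52, 5) = 52
Hit chance = 52%

52%


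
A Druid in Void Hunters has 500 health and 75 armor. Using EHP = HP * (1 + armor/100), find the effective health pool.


EHP = 500 * (1 + 75/100)
= 500 * (1 + 0.75)
= 500 * 1.75
= 875.0

875.0 EHP


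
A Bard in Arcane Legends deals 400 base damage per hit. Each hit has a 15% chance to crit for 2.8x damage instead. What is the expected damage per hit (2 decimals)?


E[dmg] = base * (1 + crit_chance * (crit_mult - 1))
cc as decimal = 15/100 = 0.15
cm - 1 = 2.8 - 1 = 1.8
Bonus factor = 0.15 * 1.8 = 0.27
Total multiplier = 1 + 0.27 = 1.27
Expected damage = 400 * 1.27 = 508.00

508.00 damage


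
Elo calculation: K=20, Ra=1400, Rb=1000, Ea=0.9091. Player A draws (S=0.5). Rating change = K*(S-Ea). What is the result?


Elo update: delta = K * (S - Ea), where S = 0.5 (draws)
S - Ea = 0.5 - 0.9091 = -0.4091
Rating change = 20 * -0.4091
= -8.18

-8.18 rating points


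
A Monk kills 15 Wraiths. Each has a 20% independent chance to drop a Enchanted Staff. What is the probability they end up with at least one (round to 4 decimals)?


P(at least one) = 1 - P(none) = 1 - (1-p)^n
p = 20/100 = 0.2
1 - p = 0.8
(1 - p)^15 = 0.8^15 = 0.035184
P(at least one) = 1 - 0.035184 = 0.9648

0.9648


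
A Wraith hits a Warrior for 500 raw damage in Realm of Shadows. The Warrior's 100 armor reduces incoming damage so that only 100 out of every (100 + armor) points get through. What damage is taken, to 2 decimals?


actual = 500 * 100 / (100 + 100)
= 500 * 100 / 200
= 50000 / 200
= 250.00

250.00 damage


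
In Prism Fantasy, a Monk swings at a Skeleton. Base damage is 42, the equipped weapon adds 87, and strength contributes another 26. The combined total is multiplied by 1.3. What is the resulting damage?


Sum base + weapon + str = 42 + 87 + 26 = 155
Multiply by 1.3:
155 * 1.3 = 201.5

201.5 damage


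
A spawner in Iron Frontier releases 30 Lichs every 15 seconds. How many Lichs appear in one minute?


Spawns per minute = count * (60 / interval)
= 30 * (60 / 15)
= 30 * 4.0
= 120.0

120.0 per minute


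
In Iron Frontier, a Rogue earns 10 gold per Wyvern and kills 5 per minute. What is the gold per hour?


Gold per minute = 10 * 5 = 50
Gold per hour = 50 * 60 = 3000

3000 gold/hour


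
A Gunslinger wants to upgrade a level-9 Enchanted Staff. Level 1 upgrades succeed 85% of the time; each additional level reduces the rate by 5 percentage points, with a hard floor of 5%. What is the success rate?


raw_rate = 85 - 5 * (9 - 1)
= 85 - 5 * 8
= 85 - 40
= 45
Apply floor: max(45, 5) = 45%

45%


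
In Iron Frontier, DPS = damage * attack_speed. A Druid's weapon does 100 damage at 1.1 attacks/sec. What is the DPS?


DPS = damage * attack_speed
= 100 * 1.1
= 110.0

110.0 DPS


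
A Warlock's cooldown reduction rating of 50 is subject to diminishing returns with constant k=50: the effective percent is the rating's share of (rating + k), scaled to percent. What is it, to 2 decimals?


effective% = rating / (rating + k) * 100
= 50 / (50 + 50) * 100
= 50 / 100 * 100
= 0.5 * 100
= 50.00%

50.00%


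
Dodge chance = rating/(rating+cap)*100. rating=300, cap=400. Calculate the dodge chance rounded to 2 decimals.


dodge% = 300 / (300 + 400) * 100
= 300 / 700 * 100
= 0.428571 * 100
= 42.86%

42.86%


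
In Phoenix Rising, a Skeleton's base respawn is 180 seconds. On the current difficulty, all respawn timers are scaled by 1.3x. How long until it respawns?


Respawn time = base * multiplier
= 180 * 1.3
= 234.0 seconds

234.0 seconds


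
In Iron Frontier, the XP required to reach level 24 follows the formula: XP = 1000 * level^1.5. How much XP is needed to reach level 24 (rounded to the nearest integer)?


XP = 1000 * level^1.5
Substitute level = 24:
XP = 1000 * 24^1.5
= 1000 * 117.5755
= 117576

117576 XP


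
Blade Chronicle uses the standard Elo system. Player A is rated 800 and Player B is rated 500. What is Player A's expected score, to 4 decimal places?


Elo expected score: Ea = 1/(1 + 10^((Rb-Ra)/400))
Rb - Ra = 500 - 800 = -300
(Rb-Ra)/400 = -300/400 = -0.75
10^-0.75 = 0.177828
Ea = 1/(1 + 0.177828) = 1/1.177828 = 0.8490

0.8490


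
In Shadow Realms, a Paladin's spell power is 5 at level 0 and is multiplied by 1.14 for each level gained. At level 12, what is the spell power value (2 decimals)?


value = base * growth^level
= 5 * 1.14^12
= 5 * 4.817905
= 24.09

24.09 spell power


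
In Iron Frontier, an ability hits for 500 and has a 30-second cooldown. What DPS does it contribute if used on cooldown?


DPS = damage / cooldown
= 500 / 30
= 16.67

16.67 DPS


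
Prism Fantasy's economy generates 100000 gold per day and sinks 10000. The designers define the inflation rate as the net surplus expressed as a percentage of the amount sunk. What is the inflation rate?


Net gold = 100000 - 10000 = 90000
Inflation rate = net / sunk * 100 = 90000 / 10000 * 100
= 9.0 * 100
= 900.00%

900.00%


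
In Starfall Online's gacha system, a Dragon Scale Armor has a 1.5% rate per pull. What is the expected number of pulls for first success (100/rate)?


Expected pulls for a geometric distribution = 1/p = 100 / rate%
= 100 / 1.5
= 66.67

66.67 pulls


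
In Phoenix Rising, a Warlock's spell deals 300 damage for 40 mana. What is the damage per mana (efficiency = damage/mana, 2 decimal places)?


Efficiency = damage / mana
= 300 / 40
= 7.50

7.50 dmg/mana


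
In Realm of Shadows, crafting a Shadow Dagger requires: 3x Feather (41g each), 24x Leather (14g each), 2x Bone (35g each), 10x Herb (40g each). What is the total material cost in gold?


Cost breakdown:
  Feather: 3 * 41 = 123
  Leather: 24 * 14 = 336
  Bone: 2 * 35 = 70
  Herb: 10 * 40 = 400
Total = 123 + 336 + 70 + 400 = 929

929 gold


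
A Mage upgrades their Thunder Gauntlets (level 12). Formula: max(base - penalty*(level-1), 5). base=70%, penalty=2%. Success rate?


raw_rate = 70 - 2 * (12 - 1)
= 70 - 2 * 11
= 70 - 22
= 48
Apply floor: max(48, 5) = 48%

48%


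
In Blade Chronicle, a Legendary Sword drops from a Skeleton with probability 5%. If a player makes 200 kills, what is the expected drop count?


Expected drops = kills * (drop_rate / 100)
= 200 * (5 / 100)
= 200 * 0.05
= 10.0

10.0 drops


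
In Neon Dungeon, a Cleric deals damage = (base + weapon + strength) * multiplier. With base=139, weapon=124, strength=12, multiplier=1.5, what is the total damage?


Sum base + weapon + str = 139 + 124 + 12 = 275
Multiply by 1.5:
275 * 1.5 = 412.5

412.5 damage


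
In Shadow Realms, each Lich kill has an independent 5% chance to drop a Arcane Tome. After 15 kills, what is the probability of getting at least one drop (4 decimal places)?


P(at least one) = 1 - P(none) = 1 - (1-p)^n
p = 5/100 = 0.05
1 - p = 0.95
(1 - p)^15 = 0.95^15 = 0.463291
P(at least one) = 1 - 0.463291 = 0.5367

0.5367


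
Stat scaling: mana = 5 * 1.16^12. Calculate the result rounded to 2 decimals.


value = base * growth^level
= 5 * 1.16^12
= 5 * 5.936027
= 29.68

29.68 mana


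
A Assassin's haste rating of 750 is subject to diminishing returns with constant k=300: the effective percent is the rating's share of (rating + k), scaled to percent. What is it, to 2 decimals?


effective% = rating / (rating + k) * 100
= 750 / (750 + 300) * 100
= 750 / 1050 * 100
= 0.714286 * 100
= 71.43%

71.43%


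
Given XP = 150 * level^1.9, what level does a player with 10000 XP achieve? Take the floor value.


XP = 150 * level^1.9, so level = (XP / 150)^(1/1.9)
= (10000 / 150)^(1/1.9)
= 66.6667^0.5263
= 9.1191
Floor: level = 9

level 9


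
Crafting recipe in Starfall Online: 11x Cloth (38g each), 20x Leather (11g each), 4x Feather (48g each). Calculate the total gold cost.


Cost breakdown:
  Cloth: 11 * 38 = 418
  Leather: 20 * 11 = 220
  Feather: 4 * 48 = 192
Total = 418 + 220 + 192 = 830

830 gold


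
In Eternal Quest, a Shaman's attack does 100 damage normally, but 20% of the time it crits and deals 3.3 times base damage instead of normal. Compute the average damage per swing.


E[dmg] = base * (1 + crit_chance * (crit_mult - 1))
cc as decimal = 20/100 = 0.2
cm - 1 = 3.3 - 1 = 2.3
Bonus factor = 0.2 * 2.3 = 0.46
Total multiplier = 1 + 0.46 = 1.46
Expected damage = 100 * 1.46 = 146.00

146.00 damage


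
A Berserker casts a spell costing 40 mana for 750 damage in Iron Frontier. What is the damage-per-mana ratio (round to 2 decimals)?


Efficiency = damage / mana
= 750 / 40
= 18.75

18.75 dmg/mana


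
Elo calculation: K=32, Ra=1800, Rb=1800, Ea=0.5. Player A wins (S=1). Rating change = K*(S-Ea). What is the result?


Elo update: delta = K * (S - Ea), where S = 1 (wins)
S - Ea = 1 - 0.5 = 0.5
Rating change = 32 * 0.5
= 16.00

16.00 rating points


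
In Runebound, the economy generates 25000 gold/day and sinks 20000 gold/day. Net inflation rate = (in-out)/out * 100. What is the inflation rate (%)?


Net gold = 25000 - 20000 = 5000
Inflation rate = net / sunk * 100 = 5000 / 20000 * 100
= 0.25 * 100
= 25.00%

25.00%


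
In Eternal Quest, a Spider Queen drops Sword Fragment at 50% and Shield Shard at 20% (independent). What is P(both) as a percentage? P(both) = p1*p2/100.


For independent events, P(both) = P(A) * P(B)
= 50% * 20%
= 1000 / 100 %
= 10.0%

10.0%


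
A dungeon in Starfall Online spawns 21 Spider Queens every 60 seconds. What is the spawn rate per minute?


Spawns per minute = count * (60 / interval)
= 21 * (60 / 60)
= 21 * 1.0
= 21.0

21.0 per minute


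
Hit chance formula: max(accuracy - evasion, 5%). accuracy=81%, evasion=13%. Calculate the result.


accuracy - evasion = 81 - 13 = 68
Apply floor: max(68, 5) = 68
Hit chance = 68%

68%


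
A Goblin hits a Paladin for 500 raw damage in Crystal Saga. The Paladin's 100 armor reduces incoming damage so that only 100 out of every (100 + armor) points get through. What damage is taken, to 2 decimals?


actual = 500 * 100 / (100 + 100)
= 500 * 100 / 200
= 50000 / 200
= 250.00

250.00 damage


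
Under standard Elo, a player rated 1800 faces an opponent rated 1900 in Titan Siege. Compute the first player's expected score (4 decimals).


Elo expected score: Ea = 1/(1 + 10^((Rb-Ra)/400))
Rb - Ra = 1900 - 1800 = 100
(Rb-Ra)/400 = 100/400 = 0.25
10^0.25 = 1.778279
Ea = 1/(1 + 1.778279) = 1/2.778279 = 0.3599

0.3599


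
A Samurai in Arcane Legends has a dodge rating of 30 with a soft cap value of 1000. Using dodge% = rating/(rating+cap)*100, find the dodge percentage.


dodge% = 30 / (30 + 1000) * 100
= 30 / 1030 * 100
= 0.029126 * 100
= 2.91%

2.91%


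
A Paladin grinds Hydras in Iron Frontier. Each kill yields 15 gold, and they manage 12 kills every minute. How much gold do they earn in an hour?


Gold per minute = 15 * 12 = 180
Gold per hour = 180 * 60 = 10800

10800 gold/hour


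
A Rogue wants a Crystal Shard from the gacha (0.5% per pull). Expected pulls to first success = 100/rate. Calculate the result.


Expected pulls for a geometric distribution = 1/p = 100 / rate%
= 100 / 0.5
= 200.0

200.0 pulls


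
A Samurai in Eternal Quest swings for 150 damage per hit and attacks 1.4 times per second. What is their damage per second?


DPS = damage * attack_speed
= 150 * 1.4
= 210.0

210.0 DPS


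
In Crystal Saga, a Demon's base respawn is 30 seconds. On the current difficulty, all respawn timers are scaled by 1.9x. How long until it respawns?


Respawn time = base * multiplier
= 30 * 1.9
= 57.0 seconds

57.0 seconds


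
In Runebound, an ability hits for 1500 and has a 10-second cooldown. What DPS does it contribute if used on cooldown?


DPS = damage / cooldown
= 1500 / 10
= 150.00

150.00 DPS


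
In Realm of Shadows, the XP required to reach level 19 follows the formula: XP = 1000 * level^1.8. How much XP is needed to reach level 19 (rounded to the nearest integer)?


XP = 1000 * level^1.8
Substitute level = 19:
XP = 1000 * 19^1.8
= 1000 * 200.3348
= 200335

200335 XP


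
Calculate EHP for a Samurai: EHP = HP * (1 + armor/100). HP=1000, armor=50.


EHP = 1000 * (1 + 50/100)
= 1000 * (1 + 0.5)
= 1000 * 1.5
= 1500.0

1500.0 EHP


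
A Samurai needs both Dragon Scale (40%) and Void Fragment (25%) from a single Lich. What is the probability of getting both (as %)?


For independent events, P(both) = P(A) * P(B)
= 40% * 25%
= 1000 / 100 %
= 10.0%

10.0%


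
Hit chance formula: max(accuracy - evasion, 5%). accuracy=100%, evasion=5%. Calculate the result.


accuracy - evasion = 100 - 5 = 95
Apply floor: max(95, 5) = 95
Hit chance = 95%

95%


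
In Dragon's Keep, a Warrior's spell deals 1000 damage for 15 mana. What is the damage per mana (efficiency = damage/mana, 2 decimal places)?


Efficiency = damage / mana
= 1000 / 15
= 66.67

66.67 dmg/mana


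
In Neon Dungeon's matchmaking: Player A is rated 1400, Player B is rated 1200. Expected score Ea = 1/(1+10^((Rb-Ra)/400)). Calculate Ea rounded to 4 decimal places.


Elo expected score: Ea = 1/(1 + 10^((Rb-Ra)/400))
Rb - Ra = 1200 - 1400 = -200
(Rb-Ra)/400 = -200/400 = -0.5
10^-0.5 = 0.316228
Ea = 1/(1 + 0.316228) = 1/1.316228 = 0.7597

0.7597


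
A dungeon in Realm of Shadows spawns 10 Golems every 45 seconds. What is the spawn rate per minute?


Spawns per minute = count * (60 / interval)
= 10 * (60 / 45)
= 10 * 1.3333
= 13.33

13.33 per minute


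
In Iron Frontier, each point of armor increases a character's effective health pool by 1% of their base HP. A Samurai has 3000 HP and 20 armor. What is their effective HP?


EHP = 3000 * (1 + 20/100)
= 3000 * (1 + 0.2)
= 3000 * 1.2
= 3600.0

3600.0 EHP


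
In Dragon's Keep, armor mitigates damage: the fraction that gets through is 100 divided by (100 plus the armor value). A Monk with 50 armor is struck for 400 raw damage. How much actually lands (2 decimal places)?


actual = 400 * 100 / (100 + 50)
= 400 * 100 / 150
= 40000 / 150
= 266.67

266.67 damage


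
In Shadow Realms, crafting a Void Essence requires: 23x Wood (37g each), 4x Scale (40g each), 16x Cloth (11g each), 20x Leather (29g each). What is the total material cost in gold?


Cost breakdown:
  Wood: 23 * 37 = 851
  Scale: 4 * 40 = 160
  Cloth: 16 * 11 = 176
  Leather: 20 * 29 = 580
Total = 851 + 160 + 176 + 580 = 1767

1767 gold


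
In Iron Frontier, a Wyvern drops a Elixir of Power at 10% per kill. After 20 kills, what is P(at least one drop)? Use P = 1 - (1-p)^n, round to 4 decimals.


P(at least one) = 1 - P(none) = 1 - (1-p)^n
p = 10/100 = 0.1
1 - p = 0.9
(1 - p)^20 = 0.9^20 = 0.121577
P(at least one) = 1 - 0.121577 = 0.8784

0.8784


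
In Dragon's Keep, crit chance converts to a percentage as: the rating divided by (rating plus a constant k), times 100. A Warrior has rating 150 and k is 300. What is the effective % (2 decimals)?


effective% = rating / (rating + k) * 100
= 150 / (150 + 300) * 100
= 150 / 450 * 100
= 0.333333 * 100
= 33.33%

33.33%


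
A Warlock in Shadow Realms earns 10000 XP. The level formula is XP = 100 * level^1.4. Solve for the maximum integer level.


XP = 100 * level^1.4, so level = (XP / 100)^(1/1.4)
= (10000 / 100)^(1/1.4)
= 100.0^0.7143
= 26.827
Floor: level = 26

level 26


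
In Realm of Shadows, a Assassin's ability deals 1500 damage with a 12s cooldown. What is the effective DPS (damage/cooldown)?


DPS = damage / cooldown
= 1500 / 12
= 125.00

125.00 DPS


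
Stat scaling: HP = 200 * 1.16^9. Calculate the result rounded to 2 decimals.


value = base * growth^level
= 200 * 1.16^9
= 200 * 3.802961
= 760.59

760.59 HP


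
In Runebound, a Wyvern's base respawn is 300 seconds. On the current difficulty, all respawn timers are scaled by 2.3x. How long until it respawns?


Respawn time = base * multiplier
= 300 * 2.3
= 690.0 seconds

690.0 seconds


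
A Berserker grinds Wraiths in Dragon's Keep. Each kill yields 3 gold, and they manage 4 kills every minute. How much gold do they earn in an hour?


Gold per minute = 3 * 4 = 12
Gold per hour = 12 * 60 = 720

720 gold/hour


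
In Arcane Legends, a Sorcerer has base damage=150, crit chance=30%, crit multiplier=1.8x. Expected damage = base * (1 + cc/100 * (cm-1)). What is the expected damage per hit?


E[dmg] = base * (1 + crit_chance * (crit_mult - 1))
cc as decimal = 30/100 = 0.3
cm - 1 = 1.8 - 1 = 0.8
Bonus factor = 0.3 * 0.8 = 0.24
Total multiplier = 1 + 0.24 = 1.24
Expected damage = 150 * 1.24 = 186.00

186.00 damage


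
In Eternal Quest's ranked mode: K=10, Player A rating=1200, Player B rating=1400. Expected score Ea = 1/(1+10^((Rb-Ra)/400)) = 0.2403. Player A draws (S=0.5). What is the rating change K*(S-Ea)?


Elo update: delta = K * (S - Ea), where S = 0.5 (draws)
S - Ea = 0.5 - 0.2403 = 0.2597
Rating change = 10 * 0.2597
= 2.60

2.60 rating points


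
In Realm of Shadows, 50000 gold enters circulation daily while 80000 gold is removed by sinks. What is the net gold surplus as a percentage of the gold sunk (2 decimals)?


Net gold = 50000 - 80000 = -30000
Inflation rate = net / sunk * 100 = -30000 / 80000 * 100
= -0.375 * 100
= -37.50%

-37.50%


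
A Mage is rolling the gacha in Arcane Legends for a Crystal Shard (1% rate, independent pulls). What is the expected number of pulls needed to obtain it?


Expected pulls for a geometric distribution = 1/p = 100 / rate%
= 100 / 1
= 100.0

100.0 pulls


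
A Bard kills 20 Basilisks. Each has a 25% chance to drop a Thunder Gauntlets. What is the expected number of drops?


Expected drops = kills * (drop_rate / 100)
= 20 * (25 / 100)
= 20 * 0.25
= 5.0

5.0 drops


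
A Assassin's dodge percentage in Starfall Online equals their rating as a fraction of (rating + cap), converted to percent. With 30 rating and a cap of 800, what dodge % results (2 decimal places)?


dodge% = 30 / (30 + 800) * 100
= 30 / 830 * 100
= 0.036145 * 100
= 3.61%

3.61%


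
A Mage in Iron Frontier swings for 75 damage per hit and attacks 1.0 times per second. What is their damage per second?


DPS = damage * attack_speed
= 75 * 1.0
= 75.0

75.0 DPS


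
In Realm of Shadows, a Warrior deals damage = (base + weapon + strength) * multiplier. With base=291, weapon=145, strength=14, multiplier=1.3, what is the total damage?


Sum base + weapon + str = 291 + 145 + 14 = 450
Multiply by 1.3:
450 * 1.3 = 585.0

585.0 damage


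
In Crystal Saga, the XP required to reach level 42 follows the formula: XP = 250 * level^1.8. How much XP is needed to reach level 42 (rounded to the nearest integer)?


XP = 250 * level^1.8
Substitute level = 42:
XP = 250 * 42^1.8
= 250 * 835.312
= 208828

208828 XP


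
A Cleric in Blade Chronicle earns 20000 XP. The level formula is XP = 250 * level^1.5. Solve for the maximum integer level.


XP = 250 * level^1.5, so level = (XP / 250)^(1/1.5)
= (20000 / 250)^(1/1.5)
= 80.0^0.6667
= 18.5664
Floor: level = 18

level 18


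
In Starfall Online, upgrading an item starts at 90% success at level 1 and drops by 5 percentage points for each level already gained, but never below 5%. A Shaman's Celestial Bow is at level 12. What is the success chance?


raw_rate = 90 - 5 * (12 - 1)
= 90 - 5 * 11
= 90 - 55
= 35
Apply floor: max(35, 5) = 35%

35%


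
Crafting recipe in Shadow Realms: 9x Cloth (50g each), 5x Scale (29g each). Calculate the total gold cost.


Cost breakdown:
  Cloth: 9 * 50 = 450
  Scale: 5 * 29 = 145
Total = 450 + 145 = 595

595 gold


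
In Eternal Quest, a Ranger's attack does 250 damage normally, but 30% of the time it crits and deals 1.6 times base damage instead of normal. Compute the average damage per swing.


E[dmg] = base * (1 + crit_chance * (crit_mult - 1))
cc as decimal = 30/100 = 0.3
cm - 1 = 1.6 - 1 = 0.6
Bonus factor = 0.3 * 0.6 = 0.18
Total multiplier = 1 + 0.18 = 1.18
Expected damage = 250 * 1.18 = 295.00

295.00 damage


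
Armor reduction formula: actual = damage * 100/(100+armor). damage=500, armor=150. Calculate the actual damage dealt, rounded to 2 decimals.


actual = 500 * 100 / (100 + 150)
= 500 * 100 / 250
= 50000 / 250
= 200.00

200.00 damage


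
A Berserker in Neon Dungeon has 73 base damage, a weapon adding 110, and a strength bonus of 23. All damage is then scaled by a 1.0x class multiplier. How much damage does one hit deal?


Sum base + weapon + str = 73 + 110 + 23 = 206
Multiply by 1.0:
206 * 1.0 = 206.0

206.0 damage


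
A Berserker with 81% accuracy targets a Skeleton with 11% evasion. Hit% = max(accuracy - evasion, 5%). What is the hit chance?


accuracy - evasion = 81 - 11 = 70
Apply floor: max(70, 5) = 70
Hit chance = 70%

70%


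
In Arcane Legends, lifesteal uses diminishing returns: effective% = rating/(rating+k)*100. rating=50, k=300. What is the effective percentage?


effective% = rating / (rating + k) * 100
= 50 / (50 + 300) * 100
= 50 / 350 * 100
= 0.142857 * 100
= 14.29%

14.29%


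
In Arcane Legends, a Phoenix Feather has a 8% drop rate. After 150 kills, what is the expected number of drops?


Expected drops = kills * (drop_rate / 100)
= 150 * (8 / 100)
= 150 * 0.08
= 12.0

12.0 drops


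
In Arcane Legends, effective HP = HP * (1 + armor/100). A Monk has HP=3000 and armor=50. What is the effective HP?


EHP = 3000 * (1 + 50/100)
= 3000 * (1 + 0.5)
= 3000 * 1.5
= 4500.0

4500.0 EHP


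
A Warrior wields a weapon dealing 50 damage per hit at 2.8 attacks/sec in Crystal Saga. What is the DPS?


DPS = damage * attack_speed
= 50 * 2.8
= 140.0

140.0 DPS


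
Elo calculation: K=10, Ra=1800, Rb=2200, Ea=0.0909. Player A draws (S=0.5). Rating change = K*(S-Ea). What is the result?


Elo update: delta = K * (S - Ea), where S = 0.5 (draws)
S - Ea = 0.5 - 0.0909 = 0.4091
Rating change = 10 * 0.4091
= 4.09

4.09 rating points


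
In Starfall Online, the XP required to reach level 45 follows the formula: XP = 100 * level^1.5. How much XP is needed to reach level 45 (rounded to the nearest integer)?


XP = 100 * level^1.5
Substitute level = 45:
XP = 100 * 45^1.5
= 100 * 301.8692
= 30187

30187 XP


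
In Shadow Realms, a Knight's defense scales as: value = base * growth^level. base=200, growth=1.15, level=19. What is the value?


value = base * growth^level
= 200 * 1.15^19
= 200 * 14.231772
= 2846.35

2846.35 defense


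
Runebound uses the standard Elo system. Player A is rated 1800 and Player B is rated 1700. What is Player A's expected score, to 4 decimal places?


Elo expected score: Ea = 1/(1 + 10^((Rb-Ra)/400))
Rb - Ra = 1700 - 1800 = -100
(Rb-Ra)/400 = -100/400 = -0.25
10^-0.25 = 0.562341
Ea = 1/(1 + 0.562341) = 1/1.562341 = 0.6401

0.6401


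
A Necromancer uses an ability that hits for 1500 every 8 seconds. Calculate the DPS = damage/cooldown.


DPS = damage / cooldown
= 1500 / 8
= 187.50

187.50 DPS


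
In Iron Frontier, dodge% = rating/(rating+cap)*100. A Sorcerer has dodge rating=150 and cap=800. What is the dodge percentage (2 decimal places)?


dodge% = 150 / (150 + 800) * 100
= 150 / 950 * 100
= 0.157895 * 100
= 15.79%

15.79%


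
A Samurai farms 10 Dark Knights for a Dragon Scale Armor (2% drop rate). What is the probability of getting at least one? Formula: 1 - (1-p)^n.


P(at least one) = 1 - P(none) = 1 - (1-p)^n
p = 2/100 = 0.02
1 - p = 0.98
(1 - p)^10 = 0.98^10 = 0.817073
P(at least one) = 1 - 0.817073 = 0.1829

0.1829


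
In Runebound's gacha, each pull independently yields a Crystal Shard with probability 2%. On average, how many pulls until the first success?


Expected pulls for a geometric distribution = 1/p = 100 / rate%
= 100 / 2
= 50.0

50.0 pulls


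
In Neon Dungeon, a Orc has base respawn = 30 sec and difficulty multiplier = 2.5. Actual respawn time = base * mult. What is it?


Respawn time = base * multiplier
= 30 * 2.5
= 75.0 seconds

75.0 seconds


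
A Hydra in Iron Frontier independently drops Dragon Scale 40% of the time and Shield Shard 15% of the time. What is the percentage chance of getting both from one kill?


For independent events, P(both) = P(A) * P(B)
= 40% * 15%
= 600 / 100 %
= 6.0%

6.0%


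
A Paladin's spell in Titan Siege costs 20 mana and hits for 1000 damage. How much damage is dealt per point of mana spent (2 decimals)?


Efficiency = damage / mana
= 1000 / 20
= 50.00

50.00 dmg/mana


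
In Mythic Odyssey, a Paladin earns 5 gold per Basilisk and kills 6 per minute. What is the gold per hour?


Gold per minute = 5 * 6 = 30
Gold per hour = 30 * 60 = 1800

1800 gold/hour


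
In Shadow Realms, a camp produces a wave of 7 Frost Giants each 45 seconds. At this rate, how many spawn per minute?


Spawns per minute = count * (60 / interval)
= 7 * (60 / 45)
= 7 * 1.3333
= 9.33

9.33 per minute


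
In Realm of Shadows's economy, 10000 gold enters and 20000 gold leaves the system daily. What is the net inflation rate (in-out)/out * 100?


Net gold = 10000 - 20000 = -10000
Inflation rate = net / sunk * 100 = -10000 / 20000 * 100
= -0.5 * 100
= -50.00%

-50.00%


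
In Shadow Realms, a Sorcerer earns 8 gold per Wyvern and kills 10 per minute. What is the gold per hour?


Gold per minute = 8 * 10 = 80
Gold per hour = 80 * 60 = 4800

4800 gold/hour


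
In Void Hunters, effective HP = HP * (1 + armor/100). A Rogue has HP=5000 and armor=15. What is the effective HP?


EHP = 5000 * (1 + 15/100)
= 5000 * (1 + 0.15)
= 5000 * 1.15
= 5750.0

5750.0 EHP


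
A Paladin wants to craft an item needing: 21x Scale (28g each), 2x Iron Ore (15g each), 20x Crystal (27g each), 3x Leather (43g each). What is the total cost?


Cost breakdown:
  Scale: 21 * 28 = 588
  Iron Ore: 2 * 15 = 30
  Crystal: 20 * 27 = 540
  Leather: 3 * 43 = 129
Total = 588 + 30 + 540 + 129 = 1287

1287 gold


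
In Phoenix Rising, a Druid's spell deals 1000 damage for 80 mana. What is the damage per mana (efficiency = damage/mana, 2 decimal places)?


Efficiency = damage / mana
= 1000 / 80
= 12.50

12.50 dmg/mana


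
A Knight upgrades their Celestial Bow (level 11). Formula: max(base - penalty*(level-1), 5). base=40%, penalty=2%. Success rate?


raw_rate = 40 - 2 * (11 - 1)
= 40 - 2 * 10
= 40 - 20
= 20
Apply floor: max(20, 5) = 20%

20%


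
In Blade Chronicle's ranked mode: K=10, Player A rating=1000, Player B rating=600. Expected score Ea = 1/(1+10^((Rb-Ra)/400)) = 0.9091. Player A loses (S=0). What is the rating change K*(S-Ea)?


Elo update: delta = K * (S - Ea), where S = 0 (loses)
S - Ea = 0 - 0.9091 = -0.9091
Rating change = 10 * -0.9091
= -9.09

-9.09 rating points


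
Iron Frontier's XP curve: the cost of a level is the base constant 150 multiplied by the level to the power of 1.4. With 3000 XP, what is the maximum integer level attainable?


XP = 150 * level^1.4, so level = (XP / 150)^(1/1.4)
= (3000 / 150)^(1/1.4)
= 20.0^0.7143
= 8.4978
Floor: level = 8

level 8


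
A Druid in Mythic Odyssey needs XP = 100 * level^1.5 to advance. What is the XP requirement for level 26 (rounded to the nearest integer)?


XP = 100 * level^1.5
Substitute level = 26:
XP = 100 * 26^1.5
= 100 * 132.5745
= 13257

13257 XP


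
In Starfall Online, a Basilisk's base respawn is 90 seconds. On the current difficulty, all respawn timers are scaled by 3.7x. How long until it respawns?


Respawn time = base * multiplier
= 90 * 3.7
= 333.0 seconds

333.0 seconds


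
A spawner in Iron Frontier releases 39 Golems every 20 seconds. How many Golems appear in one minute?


Spawns per minute = count * (60 / interval)
= 39 * (60 / 20)
= 39 * 3.0
= 117.0

117.0 per minute


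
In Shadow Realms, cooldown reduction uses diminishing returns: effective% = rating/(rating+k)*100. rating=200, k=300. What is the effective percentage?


effective% = rating / (rating + k) * 100
= 200 / (200 + 300) * 100
= 200 / 500 * 100
= 0.4 * 100
= 40.00%

40.00%


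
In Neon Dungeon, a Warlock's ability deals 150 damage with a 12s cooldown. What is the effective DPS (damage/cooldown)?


DPS = damage / cooldown
= 150 / 12
= 12.50

12.50 DPS


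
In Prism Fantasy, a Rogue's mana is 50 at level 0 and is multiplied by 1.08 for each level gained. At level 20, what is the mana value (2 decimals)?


value = base * growth^level
= 50 * 1.08^20
= 50 * 4.660957
= 233.05

233.05 mana


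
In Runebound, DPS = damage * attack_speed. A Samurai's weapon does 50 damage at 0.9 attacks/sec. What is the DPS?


DPS = damage * attack_speed
= 50 * 0.9
= 45.0

45.0 DPS


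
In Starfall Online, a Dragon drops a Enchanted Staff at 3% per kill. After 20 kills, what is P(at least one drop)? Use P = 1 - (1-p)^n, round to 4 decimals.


P(at least one) = 1 - P(none) = 1 - (1-p)^n
p = 3/100 = 0.03
1 - p = 0.97
(1 - p)^20 = 0.97^20 = 0.543794
P(at least one) = 1 - 0.543794 = 0.4562

0.4562


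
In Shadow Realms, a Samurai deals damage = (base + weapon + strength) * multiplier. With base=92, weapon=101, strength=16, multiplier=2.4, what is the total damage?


Sum base + weapon + str = 92 + 101 + 16 = 209
Multiply by 2.4:
209 * 2.4 = 501.6

501.6 damage


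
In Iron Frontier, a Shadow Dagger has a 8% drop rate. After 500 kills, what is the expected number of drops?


Expected drops = kills * (drop_rate / 100)
= 500 * (8 / 100)
= 500 * 0.08
= 40.0

40.0 drops


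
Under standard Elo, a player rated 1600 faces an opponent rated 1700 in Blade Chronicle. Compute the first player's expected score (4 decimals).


Elo expected score: Ea = 1/(1 + 10^((Rb-Ra)/400))
Rb - Ra = 1700 - 1600 = 100
(Rb-Ra)/400 = 100/400 = 0.25
10^0.25 = 1.778279
Ea = 1/(1 + 1.778279) = 1/2.778279 = 0.3599

0.3599


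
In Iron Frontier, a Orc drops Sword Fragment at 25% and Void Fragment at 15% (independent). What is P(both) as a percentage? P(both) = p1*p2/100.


For independent events, P(both) = P(A) * P(B)
= 25% * 15%
= 375 / 100 %
= 3.75%

3.75%


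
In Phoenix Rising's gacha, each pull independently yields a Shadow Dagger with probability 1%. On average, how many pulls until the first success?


Expected pulls for a geometric distribution = 1/p = 100 / rate%
= 100 / 1
= 100.0

100.0 pulls


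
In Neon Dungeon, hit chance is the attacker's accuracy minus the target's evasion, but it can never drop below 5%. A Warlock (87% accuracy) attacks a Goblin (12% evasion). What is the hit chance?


accuracy - evasion = 87 - 12 = 75
Apply floor: max(75, 5) = 75
Hit chance = 75%

75%


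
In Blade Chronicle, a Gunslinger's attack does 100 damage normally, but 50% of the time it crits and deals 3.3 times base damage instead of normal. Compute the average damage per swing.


E[dmg] = base * (1 + crit_chance * (crit_mult - 1))
cc as decimal = 50/100 = 0.5
cm - 1 = 3.3 - 1 = 2.3
Bonus factor = 0.5 * 2.3 = 1.15
Total multiplier = 1 + 1.15 = 2.15
Expected damage = 100 * 2.15 = 215.00

215.00 damage


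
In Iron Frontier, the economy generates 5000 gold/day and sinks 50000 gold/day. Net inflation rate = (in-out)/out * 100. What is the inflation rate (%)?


Net gold = 5000 - 50000 = -45000
Inflation rate = net / sunk * 100 = -45000 / 50000 * 100
= -0.9 * 100
= -90.00%

-90.00%


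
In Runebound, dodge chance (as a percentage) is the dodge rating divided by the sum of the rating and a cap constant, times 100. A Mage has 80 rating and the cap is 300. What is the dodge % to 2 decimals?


dodge% = 80 / (80 + 300) * 100
= 80 / 380 * 100
= 0.210526 * 100
= 21.05%

21.05%


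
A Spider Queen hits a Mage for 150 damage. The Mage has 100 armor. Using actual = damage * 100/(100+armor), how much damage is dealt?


actual = 150 * 100 / (100 + 100)
= 150 * 100 / 200
= 15000 / 200
= 75.00

75.00 damage


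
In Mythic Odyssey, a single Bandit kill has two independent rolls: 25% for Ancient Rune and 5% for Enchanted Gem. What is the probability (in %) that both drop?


For independent events, P(both) = P(A) * P(B)
= 25% * 5%
= 125 / 100 %
= 1.25%

1.25%


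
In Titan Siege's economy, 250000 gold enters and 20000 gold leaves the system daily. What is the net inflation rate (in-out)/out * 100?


Net gold = 250000 - 20000 = 230000
Inflation rate = net / sunk * 100 = 230000 / 20000 * 100
= 11.5 * 100
= 1150.00%

1150.00%


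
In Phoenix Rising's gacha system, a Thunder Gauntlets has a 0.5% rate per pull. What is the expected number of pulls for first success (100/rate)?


Expected pulls for a geometric distribution = 1/p = 100 / rate%
= 100 / 0.5
= 200.0

200.0 pulls


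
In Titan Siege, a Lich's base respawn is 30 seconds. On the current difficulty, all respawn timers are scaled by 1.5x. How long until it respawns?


Respawn time = base * multiplier
= 30 * 1.5
= 45.0 seconds

45.0 seconds


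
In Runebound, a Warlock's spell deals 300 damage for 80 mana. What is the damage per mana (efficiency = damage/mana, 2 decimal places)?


Efficiency = damage / mana
= 300 / 80
= 3.75

3.75 dmg/mana


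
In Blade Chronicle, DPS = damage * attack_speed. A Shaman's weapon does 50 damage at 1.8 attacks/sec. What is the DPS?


DPS = damage * attack_speed
= 50 * 1.8
= 90.0

90.0 DPS


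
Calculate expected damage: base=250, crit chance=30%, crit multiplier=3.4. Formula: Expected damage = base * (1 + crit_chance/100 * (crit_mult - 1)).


E[dmg] = base * (1 + crit_chance * (crit_mult - 1))
cc as decimal = 30/100 = 0.3
cm - 1 = 3.4 - 1 = 2.4
Bonus factor = 0.3 * 2.4 = 0.72
Total multiplier = 1 + 0.72 = 1.72
Expected damage = 250 * 1.72 = 430.00

430.00 damage


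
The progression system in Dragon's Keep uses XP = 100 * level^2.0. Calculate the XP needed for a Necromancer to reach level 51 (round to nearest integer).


XP = 100 * level^2.0
Substitute level = 51:
XP = 100 * 51^2.0
= 100 * 2601.0
= 260100

260100 XP


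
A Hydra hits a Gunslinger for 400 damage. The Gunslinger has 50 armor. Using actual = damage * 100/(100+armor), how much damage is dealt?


actual = 400 * 100 / (100 + 50)
= 400 * 100 / 150
= 40000 / 150
= 266.67

266.67 damage


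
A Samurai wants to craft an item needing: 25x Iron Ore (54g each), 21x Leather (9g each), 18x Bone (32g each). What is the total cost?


Cost breakdown:
  Iron Ore: 25 * 54 = 1350
  Leather: 21 * 9 = 189
  Bone: 18 * 32 = 576
Total = 1350 + 189 + 576 = 2115

2115 gold


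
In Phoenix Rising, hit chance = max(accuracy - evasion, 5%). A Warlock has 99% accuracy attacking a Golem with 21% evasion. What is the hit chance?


accuracy - evasion = 99 - 21 = 78
Apply floor: max(78, 5) = 78
Hit chance = 78%

78%


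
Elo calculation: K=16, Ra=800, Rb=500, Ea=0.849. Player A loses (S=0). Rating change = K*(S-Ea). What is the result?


Elo update: delta = K * (S - Ea), where S = 0 (loses)
S - Ea = 0 - 0.849 = -0.849
Rating change = 16 * -0.849
= -13.58

-13.58 rating points


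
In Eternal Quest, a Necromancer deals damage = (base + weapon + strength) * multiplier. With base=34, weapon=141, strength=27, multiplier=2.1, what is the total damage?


Sum base + weapon + str = 34 + 141 + 27 = 202
Multiply by 2.1:
202 * 2.1 = 424.2

424.2 damage


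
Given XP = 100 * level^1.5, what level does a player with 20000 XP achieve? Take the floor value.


XP = 100 * level^1.5, so level = (XP / 100)^(1/1.5)
= (20000 / 100)^(1/1.5)
= 200.0^0.6667
= 34.1995
Floor: level = 34

level 34


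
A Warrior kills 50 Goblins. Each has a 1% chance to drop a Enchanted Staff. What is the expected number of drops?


Expected drops = kills * (drop_rate / 100)
= 50 * (1 / 100)
= 50 * 0.01
= 0.5

0.5 drops


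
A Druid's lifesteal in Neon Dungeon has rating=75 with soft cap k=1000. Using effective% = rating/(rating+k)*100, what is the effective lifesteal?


effective% = rating / (rating + k) * 100
= 75 / (75 + 1000) * 100
= 75 / 1075 * 100
= 0.069767 * 100
= 6.98%

6.98%


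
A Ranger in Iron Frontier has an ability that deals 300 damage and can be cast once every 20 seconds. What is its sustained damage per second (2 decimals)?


DPS = damage / cooldown
= 300 / 20
= 15.00

15.00 DPS


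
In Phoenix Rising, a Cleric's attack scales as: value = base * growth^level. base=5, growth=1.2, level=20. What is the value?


value = base * growth^level
= 5 * 1.2^20
= 5 * 38.3376
= 191.69

191.69 attack


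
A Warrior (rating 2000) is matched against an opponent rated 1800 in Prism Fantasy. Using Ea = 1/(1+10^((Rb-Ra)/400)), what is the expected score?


Elo expected score: Ea = 1/(1 + 10^((Rb-Ra)/400))
Rb - Ra = 1800 - 2000 = -200
(Rb-Ra)/400 = -200/400 = -0.5
10^-0.5 = 0.316228
Ea = 1/(1 + 0.316228) = 1/1.316228 = 0.7597

0.7597


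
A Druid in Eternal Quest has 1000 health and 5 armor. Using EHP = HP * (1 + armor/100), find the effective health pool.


EHP = 1000 * (1 + 5/100)
= 1000 * (1 + 0.05)
= 1000 * 1.05
= 1050.0

1050.0 EHP


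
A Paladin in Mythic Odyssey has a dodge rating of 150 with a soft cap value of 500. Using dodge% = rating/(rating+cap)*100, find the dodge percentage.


dodge% = 150 / (150 + 500) * 100
= 150 / 650 * 100
= 0.230769 * 100
= 23.08%

23.08%


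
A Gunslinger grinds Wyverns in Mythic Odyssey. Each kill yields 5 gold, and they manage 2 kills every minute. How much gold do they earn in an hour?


Gold per minute = 5 * 2 = 10
Gold per hour = 10 * 60 = 600

600 gold/hour


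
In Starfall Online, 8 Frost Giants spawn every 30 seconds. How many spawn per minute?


Spawns per minute = count * (60 / interval)
= 8 * (60 / 30)
= 8 * 2.0
= 16.0

16.0 per minute


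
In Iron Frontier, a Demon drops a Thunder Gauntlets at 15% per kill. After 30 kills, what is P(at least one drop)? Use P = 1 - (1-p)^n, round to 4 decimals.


P(at least one) = 1 - P(none) = 1 - (1-p)^n
p = 15/100 = 0.15
1 - p = 0.85
(1 - p)^30 = 0.85^30 = 0.007631
P(at least one) = 1 - 0.007631 = 0.9924

0.9924


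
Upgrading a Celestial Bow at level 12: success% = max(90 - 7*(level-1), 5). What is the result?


raw_rate = 90 - 7 * (12 - 1)
= 90 - 7 * 11
= 90 - 77
= 13
Apply floor: max(13, 5) = 13%

13%


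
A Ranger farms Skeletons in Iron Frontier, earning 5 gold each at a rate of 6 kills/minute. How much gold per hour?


Gold per minute = 5 * 6 = 30
Gold per hour = 30 * 60 = 1800

1800 gold/hour


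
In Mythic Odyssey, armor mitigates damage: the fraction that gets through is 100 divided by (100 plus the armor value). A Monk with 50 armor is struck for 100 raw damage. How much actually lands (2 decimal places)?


actual = 100 * 100 / (100 + 50)
= 100 * 100 / 150
= 10000 / 150
= 66.67

66.67 damage


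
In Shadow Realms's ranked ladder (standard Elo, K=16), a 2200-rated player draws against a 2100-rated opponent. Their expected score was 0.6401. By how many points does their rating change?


Elo update: delta = K * (S - Ea), where S = 0.5 (draws)
S - Ea = 0.5 - 0.6401 = -0.1401
Rating change = 16 * -0.1401
= -2.24

-2.24 rating points


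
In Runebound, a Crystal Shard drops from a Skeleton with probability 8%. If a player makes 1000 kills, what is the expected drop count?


Expected drops = kills * (drop_rate / 100)
= 1000 * (8 / 100)
= 1000 * 0.08
= 80.0

80.0 drops


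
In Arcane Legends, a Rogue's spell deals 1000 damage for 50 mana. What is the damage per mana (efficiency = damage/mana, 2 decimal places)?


Efficiency = damage / mana
= 1000 / 50
= 20.00

20.00 dmg/mana


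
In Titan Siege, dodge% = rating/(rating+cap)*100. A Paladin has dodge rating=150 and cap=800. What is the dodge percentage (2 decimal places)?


dodge% = 150 / (150 + 800) * 100
= 150 / 950 * 100
= 0.157895 * 100
= 15.79%

15.79%
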